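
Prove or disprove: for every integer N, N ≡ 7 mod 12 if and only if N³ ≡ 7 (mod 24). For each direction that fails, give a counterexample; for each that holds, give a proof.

Only the converse holds.

(⟸) The residues r modulo 24 with r³ ≡ 7 (mod 24) are exactly {7}, and each is ≡ 7 (mod 12).

(⟹) This fails: take N = 19. Then 19 ≡ 7 (mod 12), but 19³ = 6859 ≡ 19 (mod 24), not 7.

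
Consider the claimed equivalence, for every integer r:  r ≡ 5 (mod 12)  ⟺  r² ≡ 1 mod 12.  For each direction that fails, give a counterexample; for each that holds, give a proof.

Only the forward direction holds.

(←) This fails: take r = 1. Then 1² = 1 ≡ 1 (mod 12), yet 1 ≡ 1 (mod 12), not 5.

(→) Suppose r ≡ 5 (mod 12). Write r = 12j + 5. Then (12j + 5)² = 144j² + 120j + 25 = 12(12j² + 10j + 2) + 1, so r² ≡ 1 (mod 12).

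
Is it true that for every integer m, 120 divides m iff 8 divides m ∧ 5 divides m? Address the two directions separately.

Only the forward implication holds.

(→) If 120 ∣ m, write m = 120q. Since 120 = 15·8, m = 8·(15q), so 8 ∣ m; and since 120 = 24·5, m = 5·(24q), so 5 ∣ m.

(←) This fails: take m = 40. Both 8 ∣ 40 and 5 ∣ 40, yet 40 is not a multiple of 120 (since 40 = 0·120 + 40), so 120 ∤ 40.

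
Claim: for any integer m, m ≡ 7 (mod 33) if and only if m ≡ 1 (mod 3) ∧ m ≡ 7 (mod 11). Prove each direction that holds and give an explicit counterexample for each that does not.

Both directions hold.

(←) If m ≡ 1 (mod 3) and m ≡ 7 (mod 11), then by the Chinese remainder theorem m ≡ 7 (mod 33). This is exactly m ≡ 7 (mod 33).

(→) Suppose m ≡ 7 (mod 33); write m = 33j + 7. Since 3 ∣ 33, reducing mod 3 gives m ≡ 7 ≡ 1 (mod 3); since 11 ∣ 33, reducing mod 11 gives m ≡ 7 (mod 11).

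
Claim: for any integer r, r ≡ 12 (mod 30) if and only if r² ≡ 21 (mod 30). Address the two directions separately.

Both directions fail.

(⟹) This fails: take r = 12. Then 12 ≡ 12 (mod 30), but 12² = 144 ≡ 24 (mod 30), not 21.

(⟸) This fails: take r = 9. Then 9² = 81 ≡ 21 (mod 30), yet 9 ≡ 9 (mod 30), not 12.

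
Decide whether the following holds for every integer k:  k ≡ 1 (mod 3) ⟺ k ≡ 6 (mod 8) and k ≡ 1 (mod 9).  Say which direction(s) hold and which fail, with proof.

(⇒) This fails: k = 1 gives 1 ≡ 1 (mod 3) but 1 ≡ 1 (mod 8), so the conjunction on the right does not hold.

(⇐) Conversely, if k ≡ 6 (mod 8) and k ≡ 1 (mod 9), then by the Chinese remainder theorem k ≡ 46 (mod 72). Since 46 ≡ 1 (mod 3) and 3 ∣ 72, we get k ≡ 1 (mod 3).

Only the reverse direction holds.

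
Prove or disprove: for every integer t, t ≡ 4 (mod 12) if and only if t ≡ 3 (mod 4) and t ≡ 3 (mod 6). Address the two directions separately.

Neither implication holds.

(⇒) This fails: t = 4 gives 4 ≡ 4 (mod 12) but 4 ≡ 0 (mod 4), so the conjunction on the right does not hold.

(⇐) This fails: t = 3 satisfies both congruences on the right (3 ≡ 3 mod 4 and 3 ≡ 3 mod 6) yet 3 ≡ 3 (mod 12), not 4.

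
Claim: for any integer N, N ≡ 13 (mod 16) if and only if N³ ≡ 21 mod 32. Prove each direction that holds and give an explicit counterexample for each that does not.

Only the converse holds.

(→) This fails: take N = 29. Then 29 ≡ 13 (mod 16), but 29³ = 24389 ≡ 5 (mod 32), not 21.

(←) Conversely, the residues r modulo 32 with r³ ≡ 21 (mod 32) are exactly {13}, and each is ≡ 13 (mod 16).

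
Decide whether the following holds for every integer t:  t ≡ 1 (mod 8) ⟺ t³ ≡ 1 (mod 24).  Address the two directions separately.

Not equivalent: only (⇐) holds.

(←) The residues r modulo 24 with r³ ≡ 1 (mod 24) are exactly {1}, and each is ≡ 1 (mod 8).

(→) This fails: take t = 9. Then 9 ≡ 1 (mod 8), but 9³ = 729 ≡ 9 (mod 24), not 1.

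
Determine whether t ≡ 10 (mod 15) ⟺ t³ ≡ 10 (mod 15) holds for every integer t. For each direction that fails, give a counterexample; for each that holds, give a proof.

The biconditional holds.

(⇒) Suppose t ≡ 10 (mod 15). Write t = 15j + 10. Then (15j + 10)³ = 3375j³ + 6750j² + 4500j + 1000 = 15(225j³ + 450j² + 300j + 66) + 10, so t³ ≡ 10 (mod 15).

(⇐) Conversely, suppose t³ ≡ 10 (mod 15). The only residue r in {0, …, 14} with r³ ≡ 10 (mod 15) is r = 10, so t ≡ 10 (mod 15).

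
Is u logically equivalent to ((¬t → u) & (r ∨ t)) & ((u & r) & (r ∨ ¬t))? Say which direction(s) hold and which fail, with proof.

(⇒) fails; (⇐) holds.

Forward direction. This fails. Under r = F, u = T, t = F, the left side is true but the right side is false.

Converse. Assume the antecedent. If r is true, the antecedent forces (r = T, u = T, t = F) or (r = T, u = T, t = T), and u holds there. If r is false, the antecedent cannot hold. Either way u holds.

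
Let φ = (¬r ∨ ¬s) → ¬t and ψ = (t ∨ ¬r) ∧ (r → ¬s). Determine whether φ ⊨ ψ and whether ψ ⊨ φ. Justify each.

Forward direction. This fails. Under r = T, s = F, t = F, the left side is true but the right side is false.

Converse. This fails. Under r = F, s = F, t = T, the left side is false but the right side is true.

(⇒) fails and (⇐) fails.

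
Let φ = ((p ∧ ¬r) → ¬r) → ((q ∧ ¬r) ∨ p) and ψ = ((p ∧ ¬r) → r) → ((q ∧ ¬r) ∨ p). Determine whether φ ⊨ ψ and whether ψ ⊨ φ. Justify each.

(→) Assume the antecedent. If p is true, the consequent reduces to true regardless of the other variables. If p is false, the antecedent forces (r = F, p = F, q = T), and the consequent holds there. Either way the consequent holds.

(←) Assume the antecedent. If p is true, the consequent reduces to true regardless of the other variables. If p is false, the antecedent forces (r = F, p = F, q = T), and the consequent holds there. Either way the consequent holds.

Both implications hold.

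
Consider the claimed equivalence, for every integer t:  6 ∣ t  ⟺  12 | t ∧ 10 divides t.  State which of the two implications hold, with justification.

Not equivalent: only (⇐) holds.

(⟸) Suppose 12 ∣ t and 10 ∣ t. Any common multiple of 12 and 10 is a multiple of their lcm; here lcm(12, 10) = 12·10/gcd(12, 10) = 120/2 = 60, so 60 ∣ t. Since 6 ∣ 60, it follows that 6 ∣ t.

(⟹) This fails: take t = 6. Certainly 6 ∣ 6, but 12 ∤ 6.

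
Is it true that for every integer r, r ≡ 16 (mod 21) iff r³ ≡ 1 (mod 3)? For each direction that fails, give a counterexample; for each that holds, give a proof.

Converse. This fails: take r = 1. Then 1³ = 1 ≡ 1 (mod 3), yet 1 ≡ 1 (mod 21), not 16.

Forward direction. Suppose r ≡ 16 (mod 21). Then r³ ≡ 16³ = 4096 (mod 21), and since 3 ∣ 21, also r³ ≡ 1 (mod 3).

Only the forward implication holds.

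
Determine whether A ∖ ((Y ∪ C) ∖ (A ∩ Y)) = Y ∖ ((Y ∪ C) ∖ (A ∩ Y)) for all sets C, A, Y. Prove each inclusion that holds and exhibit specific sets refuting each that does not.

Only the reverse inclusion holds.

Forward inclusion. This inclusion fails. Take C = ∅, A = {1}, Y = ∅; then 1 ∈ A ∖ ((Y ∪ C) ∖ (A ∩ Y)) but 1 ∉ Y ∖ ((Y ∪ C) ∖ (A ∩ Y)).

Reverse inclusion. Let x ∈ Y ∖ ((Y ∪ C) ∖ (A ∩ Y)). Then either x ∈ A ∩ Y and x ∉ C; or x ∈ C ∩ A ∩ Y. In each case x ∈ A ∖ ((Y ∪ C) ∖ (A ∩ Y)), so Y ∖ ((Y ∪ C) ∖ (A ∩ Y)) ⊆ A ∖ ((Y ∪ C) ∖ (A ∩ Y)).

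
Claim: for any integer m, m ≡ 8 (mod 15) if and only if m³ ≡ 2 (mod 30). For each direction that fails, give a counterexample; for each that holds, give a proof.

Not equivalent: only (⇐) holds.

(→) This fails: take m = 23. Then 23 ≡ 8 (mod 15), but 23³ = 12167 ≡ 17 (mod 30), not 2.

(←) Conversely, the residues r modulo 30 with r³ ≡ 2 (mod 30) are exactly {8}, and each is ≡ 8 (mod 15).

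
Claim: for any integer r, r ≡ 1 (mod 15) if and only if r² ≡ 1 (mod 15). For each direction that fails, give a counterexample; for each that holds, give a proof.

Only the forward direction holds.

Forward direction. Suppose r ≡ 1 (mod 15). Write r = 15j + 1. Then (15j + 1)² = 225j² + 30j + 1 = 15(15j² + 2j) + 1, so r² ≡ 1 (mod 15).

Converse. This fails: take r = 4. Then 4² = 16 ≡ 1 (mod 15), yet 4 ≡ 4 (mod 15), not 1.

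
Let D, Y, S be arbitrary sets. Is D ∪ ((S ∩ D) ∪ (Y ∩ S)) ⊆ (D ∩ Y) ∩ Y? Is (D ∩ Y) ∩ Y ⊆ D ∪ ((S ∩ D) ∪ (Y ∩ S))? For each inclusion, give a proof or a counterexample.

Only the reverse inclusion holds.

(⟹) This inclusion fails. Take D = {1}, Y = ∅, S = ∅; then 1 ∈ D ∪ ((S ∩ D) ∪ (Y ∩ S)) but 1 ∉ (D ∩ Y) ∩ Y.

(⟸) Let x ∈ (D ∩ Y) ∩ Y. Then either x ∈ D ∩ Y and x ∉ S; or x ∈ D ∩ Y ∩ S. In each case x ∈ D ∪ ((S ∩ D) ∪ (Y ∩ S)), so (D ∩ Y) ∩ Y ⊆ D ∪ ((S ∩ D) ∪ (Y ∩ S)).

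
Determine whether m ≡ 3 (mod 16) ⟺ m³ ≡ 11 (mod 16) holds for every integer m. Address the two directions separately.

[⇒] Suppose m ≡ 3 (mod 16). Write m = 16j + 3. Then (16j + 3)³ = 4096j³ + 2304j² + 432j + 27 = 16(256j³ + 144j² + 27j + 1) + 11, so m³ ≡ 11 (mod 16).

[⇐] Conversely, suppose m³ ≡ 11 (mod 16). The only residue r in {0, …, 15} with r³ ≡ 11 (mod 16) is r = 3, so m ≡ 3 (mod 16).

Equivalent; both directions hold.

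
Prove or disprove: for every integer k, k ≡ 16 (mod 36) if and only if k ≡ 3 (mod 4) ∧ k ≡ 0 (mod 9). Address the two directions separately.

(→) This fails: k = 16 gives 16 ≡ 16 (mod 36) but 16 ≡ 0 (mod 4), so the conjunction on the right does not hold.

(←) This fails: k = 27 satisfies both congruences on the right (27 ≡ 3 mod 4 and 27 ≡ 0 mod 9) yet 27 ≡ 27 (mod 36), not 16.

Both directions fail.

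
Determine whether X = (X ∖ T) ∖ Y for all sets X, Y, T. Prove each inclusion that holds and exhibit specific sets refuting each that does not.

Only the reverse inclusion holds.

(⊆) This inclusion fails. Take X = {1}, Y = {1}, T = ∅; then 1 ∈ X but 1 ∉ (X ∖ T) ∖ Y.

(⊇) Let x ∈ (X ∖ T) ∖ Y. Then x ∈ X and x ∉ Y, T, from which x ∈ X.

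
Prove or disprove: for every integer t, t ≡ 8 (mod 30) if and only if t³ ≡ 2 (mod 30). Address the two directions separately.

(→) Suppose t ≡ 8 (mod 30). Write t = 30j + 8. Then (30j + 8)³ = 27000j³ + 21600j² + 5760j + 512 = 30(900j³ + 720j² + 192j + 17) + 2, so t³ ≡ 2 (mod 30).

(←) Conversely, suppose t³ ≡ 2 (mod 30). The only residue r in {0, …, 29} with r³ ≡ 2 (mod 30) is r = 8, so t ≡ 8 (mod 30).

Both directions hold.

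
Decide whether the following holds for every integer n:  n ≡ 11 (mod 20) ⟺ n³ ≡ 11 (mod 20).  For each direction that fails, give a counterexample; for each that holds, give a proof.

(⟹) Suppose n ≡ 11 (mod 20). Write n = 20j + 11. Then (20j + 11)³ = 8000j³ + 13200j² + 7260j + 1331 = 20(400j³ + 660j² + 363j + 66) + 11, so n³ ≡ 11 (mod 20).

(⟸) Conversely, suppose n³ ≡ 11 (mod 20). The only residue r in {0, …, 19} with r³ ≡ 11 (mod 20) is r = 11, so n ≡ 11 (mod 20).

Equivalent; both directions hold.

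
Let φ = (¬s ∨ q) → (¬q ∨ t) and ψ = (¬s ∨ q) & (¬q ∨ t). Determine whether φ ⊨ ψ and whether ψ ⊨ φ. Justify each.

[⇐] Assume the antecedent. If q is true, the antecedent forces (q = T, t = T, s = F) or (q = T, t = T, s = T), and (¬s ∨ q) → (¬q ∨ t) holds there. If q is false, (¬s ∨ q) → (¬q ∨ t) reduces to true regardless of the other variables. Either way (¬s ∨ q) → (¬q ∨ t) holds.

[⇒] This fails. Under q = F, t = F, s = T, the left side is true but the right side is false.

Not equivalent: only (⇐) holds.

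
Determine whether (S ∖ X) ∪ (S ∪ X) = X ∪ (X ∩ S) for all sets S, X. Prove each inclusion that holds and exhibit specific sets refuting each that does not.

Only the reverse inclusion holds.

Forward inclusion. This inclusion fails. Take S = {1}, X = ∅; then 1 ∈ (S ∖ X) ∪ (S ∪ X) but 1 ∉ X ∪ (X ∩ S).

Reverse inclusion. Let x ∈ X ∪ (X ∩ S). Then either x ∈ X and x ∉ S; or x ∈ S ∩ X. In each case x ∈ (S ∖ X) ∪ (S ∪ X), so X ∪ (X ∩ S) ⊆ (S ∖ X) ∪ (S ∪ X).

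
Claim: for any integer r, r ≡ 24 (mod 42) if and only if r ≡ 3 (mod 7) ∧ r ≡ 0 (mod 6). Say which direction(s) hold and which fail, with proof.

Equivalent; both directions hold.

(←) If r ≡ 3 (mod 7) and r ≡ 0 (mod 6), then by the Chinese remainder theorem r ≡ 24 (mod 42). This is exactly r ≡ 24 (mod 42).

(→) Suppose r ≡ 24 (mod 42); write r = 42j + 24. Since 7 ∣ 42, reducing mod 7 gives r ≡ 24 ≡ 3 (mod 7); since 6 ∣ 42, reducing mod 6 gives r ≡ 24 ≡ 0 (mod 6).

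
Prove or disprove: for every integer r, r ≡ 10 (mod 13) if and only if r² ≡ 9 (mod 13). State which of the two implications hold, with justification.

(⇒) holds; (⇐) fails.

(⟸) This fails: take r = 3. Then 3² = 9 ≡ 9 (mod 13), yet 3 ≡ 3 (mod 13), not 10.

(⟹) Suppose r ≡ 10 (mod 13). Write r = 13j + 10. Then (13j + 10)² = 169j² + 260j + 100 = 13(13j² + 20j + 7) + 9, so r² ≡ 9 (mod 13).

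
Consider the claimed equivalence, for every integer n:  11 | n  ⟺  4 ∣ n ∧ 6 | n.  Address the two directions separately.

Forward direction. This fails: take n = 11. Certainly 11 ∣ 11, but 4 ∤ 11.

Converse. This fails: take n = 12. Both 4 ∣ 12 and 6 ∣ 12, yet 12 is not a multiple of 11 (since 12 = 1·11 + 1), so 11 ∤ 12.

(⇒) fails and (⇐) fails.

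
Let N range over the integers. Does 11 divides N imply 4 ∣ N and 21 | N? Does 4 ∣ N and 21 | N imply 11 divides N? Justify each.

(→) This fails: take N = 11. Certainly 11 ∣ 11, but 4 ∤ 11.

(←) This fails: take N = 84. Both 4 ∣ 84 and 21 ∣ 84, yet 84 is not a multiple of 11 (since 84 = 7·11 + 7), so 11 ∤ 84.

(⇒) fails and (⇐) fails.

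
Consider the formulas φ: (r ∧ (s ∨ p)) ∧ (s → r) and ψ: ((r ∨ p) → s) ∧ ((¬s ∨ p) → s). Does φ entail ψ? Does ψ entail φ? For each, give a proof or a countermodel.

Both directions fail.

(⇒) This fails. Under r = T, s = F, p = T, the left side is true but the right side is false.

(⇐) This fails. Under r = F, s = T, p = F, the left side is false but the right side is true.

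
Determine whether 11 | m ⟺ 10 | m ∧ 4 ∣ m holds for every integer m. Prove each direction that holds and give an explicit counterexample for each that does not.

(⇒) This fails: take m = 11. Certainly 11 ∣ 11, but 10 ∤ 11.

(⇐) This fails: take m = 20. Both 10 ∣ 20 and 4 ∣ 20, yet 20 is not a multiple of 11 (since 20 = 1·11 + 9), so 11 ∤ 20.

Both directions fail.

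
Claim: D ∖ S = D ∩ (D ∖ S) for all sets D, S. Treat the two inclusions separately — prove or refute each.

(⟸) Let x ∈ D ∩ (D ∖ S). Then x ∈ D and x ∉ S, from which x ∈ D ∖ S.

(⟹) Let x ∈ D ∖ S. Then x ∈ D and x ∉ S, from which x ∈ D ∩ (D ∖ S).

Both inclusions hold; the sets are equal.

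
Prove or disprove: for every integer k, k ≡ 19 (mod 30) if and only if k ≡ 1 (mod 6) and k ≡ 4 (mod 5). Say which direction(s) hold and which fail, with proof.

The biconditional holds.

(⟹) Suppose k ≡ 19 (mod 30); write k = 30j + 19. Since 6 ∣ 30, reducing mod 6 gives k ≡ 19 ≡ 1 (mod 6); since 5 ∣ 30, reducing mod 5 gives k ≡ 19 ≡ 4 (mod 5).

(⟸) Conversely, if k ≡ 1 (mod 6) and k ≡ 4 (mod 5), then by the Chinese remainder theorem k ≡ 19 (mod 30). This is exactly k ≡ 19 (mod 30).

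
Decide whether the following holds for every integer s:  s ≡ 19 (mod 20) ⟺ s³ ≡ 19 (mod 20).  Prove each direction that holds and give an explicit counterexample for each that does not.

Both directions hold; the statement is true.

Forward direction. Suppose s ≡ 19 (mod 20). Write s = 20j + 19. Then (20j + 19)³ = 8000j³ + 22800j² + 21660j + 6859 = 20(400j³ + 1140j² + 1083j + 342) + 19, so s³ ≡ 19 (mod 20).

Converse. Suppose s³ ≡ 19 (mod 20). The only residue r in {0, …, 19} with r³ ≡ 19 (mod 20) is r = 19, so s ≡ 19 (mod 20).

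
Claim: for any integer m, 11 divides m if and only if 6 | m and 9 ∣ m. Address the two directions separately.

Neither implication holds.

(⇒) This fails: take m = 11. Certainly 11 ∣ 11, but 6 ∤ 11.

(⇐) This fails: take m = 18. Both 6 ∣ 18 and 9 ∣ 18, yet 18 is not a multiple of 11 (since 18 = 1·11 + 7), so 11 ∤ 18.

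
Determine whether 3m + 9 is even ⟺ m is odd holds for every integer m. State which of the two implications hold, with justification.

Equivalent; both directions hold.

(⇒) Suppose 3m + 9 is even. Since 3 is odd, 3m and m have the same parity, so 3m + 9 ≡ m + 9 (mod 2). As 9 is odd, 3m + 9 is even exactly when m is odd. Thus m is odd.

(⇐) Conversely, suppose m is odd; write m = 2j + 1. Then 3m + 9 = 3·(2j + 1) + 9 = 2·3j + 12, which is even.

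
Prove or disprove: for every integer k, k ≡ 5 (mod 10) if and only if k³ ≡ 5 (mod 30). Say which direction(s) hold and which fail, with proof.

Only the reverse direction holds.

(→) This fails: take k = 15. Then 15 ≡ 5 (mod 10), but 15³ = 3375 ≡ 15 (mod 30), not 5.

(←) Conversely, the residues r modulo 30 with r³ ≡ 5 (mod 30) are exactly {5}, and each is ≡ 5 (mod 10).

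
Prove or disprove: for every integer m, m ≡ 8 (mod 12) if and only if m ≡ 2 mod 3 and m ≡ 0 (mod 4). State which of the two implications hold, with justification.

(⇒) Suppose m ≡ 8 (mod 12); write m = 12j + 8. Since 3 ∣ 12, reducing mod 3 gives m ≡ 8 ≡ 2 (mod 3); since 4 ∣ 12, reducing mod 4 gives m ≡ 8 ≡ 0 (mod 4).

(⇐) Conversely, if m ≡ 2 (mod 3) and m ≡ 0 (mod 4), then by the Chinese remainder theorem m ≡ 8 (mod 12). This is exactly m ≡ 8 (mod 12).

Equivalent; both directions hold.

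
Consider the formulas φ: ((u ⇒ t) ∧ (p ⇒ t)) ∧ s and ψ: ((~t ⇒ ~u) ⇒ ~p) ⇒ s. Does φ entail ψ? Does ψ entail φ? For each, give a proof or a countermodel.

(→) Assume the antecedent. If s is true, ((~t ⇒ ~u) ⇒ ~p) ⇒ s reduces to true regardless of the other variables. If s is false, the antecedent cannot hold. Either way ((~t ⇒ ~u) ⇒ ~p) ⇒ s holds.

(←) This fails. Under s = T, u = T, t = F, p = F, the left side is false but the right side is true.

Not equivalent: only (⇒) holds.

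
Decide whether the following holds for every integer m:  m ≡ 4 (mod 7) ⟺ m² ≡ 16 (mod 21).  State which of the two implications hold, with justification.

(→) This fails: take m = 18. Then 18 ≡ 4 (mod 7), but 18² = 324 ≡ 9 (mod 21), not 16.

(←) This fails: take m = 10. Then 10² = 100 ≡ 16 (mod 21), yet 10 ≡ 3 (mod 7), not 4.

(⇒) fails and (⇐) fails.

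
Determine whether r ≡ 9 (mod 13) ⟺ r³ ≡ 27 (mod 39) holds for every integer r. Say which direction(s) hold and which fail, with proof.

Neither implication holds.

(⟹) This fails: take r = 22. Then 22 ≡ 9 (mod 13), but 22³ = 10648 ≡ 1 (mod 39), not 27.

(⟸) This fails: take r = 3. Then 3³ = 27 ≡ 27 (mod 39), yet 3 ≡ 3 (mod 13), not 9.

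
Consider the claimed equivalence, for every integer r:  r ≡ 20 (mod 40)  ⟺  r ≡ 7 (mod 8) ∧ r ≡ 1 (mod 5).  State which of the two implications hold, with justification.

(⇒) This fails: r = 20 gives 20 ≡ 20 (mod 40) but 20 ≡ 4 (mod 8), so the conjunction on the right does not hold.

(⇐) This fails: r = 31 satisfies both congruences on the right (31 ≡ 7 mod 8 and 31 ≡ 1 mod 5) yet 31 ≡ 31 (mod 40), not 20.

Both directions fail.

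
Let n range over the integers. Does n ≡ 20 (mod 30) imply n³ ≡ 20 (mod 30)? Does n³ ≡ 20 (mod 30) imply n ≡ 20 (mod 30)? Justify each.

Both directions hold.

(→) Suppose n ≡ 20 (mod 30). Write n = 30j + 20. Then (30j + 20)³ = 27000j³ + 54000j² + 36000j + 8000 = 30(900j³ + 1800j² + 1200j + 266) + 20, so n³ ≡ 20 (mod 30).

(←) Conversely, suppose n³ ≡ 20 (mod 30). The only residue r in {0, …, 29} with r³ ≡ 20 (mod 30) is r = 20, so n ≡ 20 (mod 30).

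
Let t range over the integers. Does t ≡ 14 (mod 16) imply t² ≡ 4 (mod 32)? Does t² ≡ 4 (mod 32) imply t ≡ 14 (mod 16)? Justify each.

[⇒] Suppose t ≡ 14 (mod 16). Working modulo 32, t ∈ {14, 30}; for each such r, r² ≡ 4 (mod 32).

[⇐] This fails: take t = 2. Then 2² = 4 ≡ 4 (mod 32), yet 2 ≡ 2 (mod 16), not 14.

(⇒) holds; (⇐) fails.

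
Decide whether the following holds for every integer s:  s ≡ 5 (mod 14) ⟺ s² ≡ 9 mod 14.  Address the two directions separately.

(⟹) This fails: take s = 5. Then 5 ≡ 5 (mod 14), but 5² = 25 ≡ 11 (mod 14), not 9.

(⟸) This fails: take s = 3. Then 3² = 9 ≡ 9 (mod 14), yet 3 ≡ 3 (mod 14), not 5.

(⇒) fails and (⇐) fails.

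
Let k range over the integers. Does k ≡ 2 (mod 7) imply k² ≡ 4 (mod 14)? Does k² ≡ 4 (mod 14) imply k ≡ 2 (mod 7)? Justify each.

Both directions fail.

(→) This fails: take k = 9. Then 9 ≡ 2 (mod 7), but 9² = 81 ≡ 11 (mod 14), not 4.

(←) This fails: take k = 12. Then 12² = 144 ≡ 4 (mod 14), yet 12 ≡ 5 (mod 7), not 2.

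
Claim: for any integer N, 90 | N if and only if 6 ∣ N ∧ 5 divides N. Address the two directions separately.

(←) This fails: take N = 30. Both 6 ∣ 30 and 5 ∣ 30, yet 30 is not a multiple of 90 (since 30 = 0·90 + 30), so 90 ∤ 30.

(→) If 90 ∣ N, write N = 90q. Since 90 = 15·6, N = 6·(15q), so 6 ∣ N; and since 90 = 18·5, N = 5·(18q), so 5 ∣ N.

The forward direction holds; the converse fails.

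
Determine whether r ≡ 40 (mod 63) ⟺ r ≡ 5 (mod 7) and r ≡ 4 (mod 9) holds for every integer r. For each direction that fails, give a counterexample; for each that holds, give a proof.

Equivalent; both directions hold.

(⇒) Suppose r ≡ 40 (mod 63); write r = 63j + 40. Since 7 ∣ 63, reducing mod 7 gives r ≡ 40 ≡ 5 (mod 7); since 9 ∣ 63, reducing mod 9 gives r ≡ 40 ≡ 4 (mod 9).

(⇐) Conversely, if r ≡ 5 (mod 7) and r ≡ 4 (mod 9), then by the Chinese remainder theorem r ≡ 40 (mod 63). This is exactly r ≡ 40 (mod 63).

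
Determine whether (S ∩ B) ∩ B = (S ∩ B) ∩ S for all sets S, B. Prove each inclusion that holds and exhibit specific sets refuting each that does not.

The two sets are equal.

(⟸) Let x ∈ (S ∩ B) ∩ S. Then x ∈ S ∩ B, from which x ∈ (S ∩ B) ∩ B.

(⟹) Let x ∈ (S ∩ B) ∩ B. Then x ∈ S ∩ B, from which x ∈ (S ∩ B) ∩ S.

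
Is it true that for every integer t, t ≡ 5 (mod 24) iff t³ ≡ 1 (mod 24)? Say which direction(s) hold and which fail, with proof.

(⟹) This fails: take t = 5. Then 5 ≡ 5 (mod 24), but 5³ = 125 ≡ 5 (mod 24), not 1.

(⟸) This fails: take t = 1. Then 1³ = 1 ≡ 1 (mod 24), yet 1 ≡ 1 (mod 24), not 5.

(⇒) fails and (⇐) fails.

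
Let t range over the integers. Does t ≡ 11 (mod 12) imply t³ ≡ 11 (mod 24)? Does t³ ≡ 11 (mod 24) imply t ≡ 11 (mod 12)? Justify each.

Not equivalent: only (⇐) holds.

(←) The residues r modulo 24 with r³ ≡ 11 (mod 24) are exactly {11}, and each is ≡ 11 (mod 12).

(→) This fails: take t = 23. Then 23 ≡ 11 (mod 12), but 23³ = 12167 ≡ 23 (mod 24), not 11.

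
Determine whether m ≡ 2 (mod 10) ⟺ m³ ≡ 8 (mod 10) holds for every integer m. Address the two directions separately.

Both directions hold; the statement is true.

[⇒] Suppose m ≡ 2 (mod 10). Write m = 10j + 2. Then (10j + 2)³ = 1000j³ + 600j² + 120j + 8 = 10(100j³ + 60j² + 12j) + 8, so m³ ≡ 8 (mod 10).

[⇐] For the converse, argue contrapositively. If m ≢ 2 (mod 10), then m is congruent to one of 0, 1, 3, 4, 5, 6, 7, 8, 9 modulo 10, and these give m³ ≡ 0, 1, 7, 4, 5, 6, 3, 2, 9 respectively — never 8.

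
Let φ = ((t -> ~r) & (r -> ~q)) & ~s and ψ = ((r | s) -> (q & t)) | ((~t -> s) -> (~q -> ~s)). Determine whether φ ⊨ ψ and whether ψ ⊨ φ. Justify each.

Only the forward implication holds.

Converse. This fails. Under s = F, t = T, r = T, q = F, the left side is false but the right side is true.

Forward direction. Assume the antecedent. If s is true, the antecedent cannot hold. If s is false, the consequent reduces to true regardless of the other variables. Either way the consequent holds.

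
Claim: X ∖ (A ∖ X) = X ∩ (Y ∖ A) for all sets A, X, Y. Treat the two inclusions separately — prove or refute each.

Forward inclusion. This inclusion fails. Take A = ∅, X = {1}, Y = ∅; then 1 ∈ X ∖ (A ∖ X) but 1 ∉ X ∩ (Y ∖ A).

Reverse inclusion. Let x ∈ X ∩ (Y ∖ A). Then x ∈ X ∩ Y and x ∉ A, from which x ∈ X ∖ (A ∖ X).

(⊆) fails; (⊇) holds.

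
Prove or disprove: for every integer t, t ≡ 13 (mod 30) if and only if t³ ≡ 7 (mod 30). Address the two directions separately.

(←) Suppose t³ ≡ 7 (mod 30). The only residue r in {0, …, 29} with r³ ≡ 7 (mod 30) is r = 13, so t ≡ 13 (mod 30).

(→) Suppose t ≡ 13 (mod 30). Write t = 30j + 13. Then (30j + 13)³ = 27000j³ + 35100j² + 15210j + 2197 = 30(900j³ + 1170j² + 507j + 73) + 7, so t³ ≡ 7 (mod 30).

The biconditional holds.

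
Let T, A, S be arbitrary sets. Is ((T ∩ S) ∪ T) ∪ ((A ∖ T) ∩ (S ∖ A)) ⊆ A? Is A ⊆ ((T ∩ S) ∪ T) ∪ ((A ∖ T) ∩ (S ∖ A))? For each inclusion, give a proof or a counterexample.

Neither inclusion holds.

(⊆) This inclusion fails. Take T = {1}, A = ∅, S = ∅; then 1 ∈ ((T ∩ S) ∪ T) ∪ ((A ∖ T) ∩ (S ∖ A)) but 1 ∉ A.

(⊇) This inclusion fails. Take T = ∅, A = {1}, S = ∅; then 1 ∈ A but 1 ∉ ((T ∩ S) ∪ T) ∪ ((A ∖ T) ∩ (S ∖ A)).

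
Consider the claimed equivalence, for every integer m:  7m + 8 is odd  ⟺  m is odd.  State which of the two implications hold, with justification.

The biconditional holds.

(→) Suppose 7m + 8 is odd. Since 7 is odd, 7m and m have the same parity, so 7m + 8 ≡ m + 8 (mod 2). As 8 is even, 7m + 8 is odd exactly when m is odd. Thus m is odd.

(←) Conversely, suppose m is odd; write m = 2j + 1. Then 7m + 8 = 7·(2j + 1) + 8 = 2·7j + 15, which is odd.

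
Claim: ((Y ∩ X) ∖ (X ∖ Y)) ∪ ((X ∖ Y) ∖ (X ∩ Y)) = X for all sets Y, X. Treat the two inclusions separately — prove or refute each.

Forward inclusion. Let x ∈ ((Y ∩ X) ∖ (X ∖ Y)) ∪ ((X ∖ Y) ∖ (X ∩ Y)). Then either x ∈ X and x ∉ Y; or x ∈ Y ∩ X. In each case x ∈ X, so ((Y ∩ X) ∖ (X ∖ Y)) ∪ ((X ∖ Y) ∖ (X ∩ Y)) ⊆ X.

Reverse inclusion. Let x ∈ X. Then either x ∈ X and x ∉ Y; or x ∈ Y ∩ X. In each case x ∈ ((Y ∩ X) ∖ (X ∖ Y)) ∪ ((X ∖ Y) ∖ (X ∩ Y)), so X ⊆ ((Y ∩ X) ∖ (X ∖ Y)) ∪ ((X ∖ Y) ∖ (X ∩ Y)).

The two sets are equal.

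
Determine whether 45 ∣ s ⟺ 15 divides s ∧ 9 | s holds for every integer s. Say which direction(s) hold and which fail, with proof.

(⇒) If 45 ∣ s, write s = 45q. Since 45 = 3·15, s = 15·(3q), so 15 ∣ s; and since 45 = 5·9, s = 9·(5q), so 9 ∣ s.

(⇐) Suppose 15 ∣ s and 9 ∣ s. Any common multiple of 15 and 9 is a multiple of their lcm; here lcm(15, 9) = 15·9/gcd(15, 9) = 135/3 = 45, so 45 ∣ s.

Equivalent; both directions hold.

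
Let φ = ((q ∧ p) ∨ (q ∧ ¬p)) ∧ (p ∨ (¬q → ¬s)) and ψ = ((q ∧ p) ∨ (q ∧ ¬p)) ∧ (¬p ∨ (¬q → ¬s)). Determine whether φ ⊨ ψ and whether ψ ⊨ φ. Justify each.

Equivalent; both directions hold.

(⟹) Assume the antecedent. If p is true, the antecedent forces (p = T, q = T, s = F) or (p = T, q = T, s = T), and the consequent holds there. If p is false, the antecedent forces (p = F, q = T, s = F) or (p = F, q = T, s = T), and the consequent holds there. Either way the consequent holds.

(⟸) Assume the antecedent. If p is true, the antecedent forces (p = T, q = T, s = F) or (p = T, q = T, s = T), and the consequent holds there. If p is false, the antecedent forces (p = F, q = T, s = F) or (p = F, q = T, s = T), and the consequent holds there. Either way the consequent holds.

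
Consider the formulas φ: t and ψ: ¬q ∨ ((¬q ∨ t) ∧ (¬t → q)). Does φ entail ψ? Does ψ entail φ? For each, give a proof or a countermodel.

Only the forward direction holds.

(⇒) Assume the antecedent. If q is true, the antecedent forces (q = T, t = T), and ¬q ∨ ((¬q ∨ t) ∧ (¬t → q)) holds there. If q is false, ¬q ∨ ((¬q ∨ t) ∧ (¬t → q)) reduces to true regardless of the other variables. Either way ¬q ∨ ((¬q ∨ t) ∧ (¬t → q)) holds.

(⇐) This fails. Under q = F, t = F, the left side is false but the right side is true.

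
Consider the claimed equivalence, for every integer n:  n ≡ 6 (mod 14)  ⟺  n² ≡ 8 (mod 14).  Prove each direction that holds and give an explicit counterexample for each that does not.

(⟸) This fails: take n = 8. Then 8² = 64 ≡ 8 (mod 14), yet 8 ≡ 8 (mod 14), not 6.

(⟹) Suppose n ≡ 6 (mod 14). Write n = 14j + 6. Then (14j + 6)² = 196j² + 168j + 36 = 14(14j² + 12j + 2) + 8, so n² ≡ 8 (mod 14).

(⇒) holds; (⇐) fails.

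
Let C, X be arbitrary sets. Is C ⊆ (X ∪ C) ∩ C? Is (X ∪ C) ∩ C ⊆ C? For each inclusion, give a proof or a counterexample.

(⊆) Let x ∈ C. Then either x ∈ C and x ∉ X; or x ∈ C ∩ X. In each case x ∈ (X ∪ C) ∩ C, so C ⊆ (X ∪ C) ∩ C.

(⊇) Let x ∈ (X ∪ C) ∩ C. Then either x ∈ C and x ∉ X; or x ∈ C ∩ X. In each case x ∈ C, so (X ∪ C) ∩ C ⊆ C.

The two sets are equal.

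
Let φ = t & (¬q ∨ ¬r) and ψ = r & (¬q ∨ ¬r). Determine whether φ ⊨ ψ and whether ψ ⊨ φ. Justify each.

(→) This fails. Under t = T, q = F, r = F, the left side is true but the right side is false.

(←) This fails. Under t = F, q = F, r = T, the left side is false but the right side is true.

Neither direction holds.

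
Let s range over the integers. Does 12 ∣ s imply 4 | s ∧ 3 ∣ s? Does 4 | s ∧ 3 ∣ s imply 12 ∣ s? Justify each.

Both implications hold.

(⇒) If 12 ∣ s, write s = 12q. Since 12 = 3·4, s = 4·(3q), so 4 ∣ s; and since 12 = 4·3, s = 3·(4q), so 3 ∣ s.

(⇐) Suppose 4 ∣ s and 3 ∣ s. Any common multiple of 4 and 3 is a multiple of their lcm; here gcd(4, 3) = 1, so lcm(4, 3) = 4·3 = 12, so 12 ∣ s.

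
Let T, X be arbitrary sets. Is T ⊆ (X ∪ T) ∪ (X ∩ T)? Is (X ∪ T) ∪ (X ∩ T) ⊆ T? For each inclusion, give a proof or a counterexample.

(⊆) holds; (⊇) fails.

(⟸) This inclusion fails. Take T = ∅, X = {1}; then 1 ∈ (X ∪ T) ∪ (X ∩ T) but 1 ∉ T.

(⟹) Let x ∈ T. Then either x ∈ T and x ∉ X; or x ∈ T ∩ X. In each case x ∈ (X ∪ T) ∪ (X ∩ T), so T ⊆ (X ∪ T) ∪ (X ∩ T).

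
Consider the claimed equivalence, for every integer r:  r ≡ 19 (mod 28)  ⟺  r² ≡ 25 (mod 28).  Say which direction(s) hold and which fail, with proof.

Only the forward direction holds.

(→) Suppose r ≡ 19 (mod 28). Write r = 28j + 19. Then (28j + 19)² = 784j² + 1064j + 361 = 28(28j² + 38j + 12) + 25, so r² ≡ 25 (mod 28).

(←) This fails: take r = 5. Then 5² = 25 ≡ 25 (mod 28), yet 5 ≡ 5 (mod 28), not 19.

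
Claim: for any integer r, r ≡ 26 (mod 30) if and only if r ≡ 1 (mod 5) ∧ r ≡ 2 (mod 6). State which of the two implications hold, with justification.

[⇒] Suppose r ≡ 26 (mod 30); write r = 30j + 26. Since 5 ∣ 30, reducing mod 5 gives r ≡ 26 ≡ 1 (mod 5); since 6 ∣ 30, reducing mod 6 gives r ≡ 26 ≡ 2 (mod 6).

[⇐] Conversely, if r ≡ 1 (mod 5) and r ≡ 2 (mod 6), then by the Chinese remainder theorem r ≡ 26 (mod 30). This is exactly r ≡ 26 (mod 30).

Both directions hold.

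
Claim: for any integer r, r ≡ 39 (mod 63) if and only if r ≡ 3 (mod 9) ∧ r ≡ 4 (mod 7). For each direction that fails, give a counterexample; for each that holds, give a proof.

The biconditional holds.

[⇒] Suppose r ≡ 39 (mod 63); write r = 63j + 39. Since 9 ∣ 63, reducing mod 9 gives r ≡ 39 ≡ 3 (mod 9); since 7 ∣ 63, reducing mod 7 gives r ≡ 39 ≡ 4 (mod 7).

[⇐] Conversely, if r ≡ 3 (mod 9) and r ≡ 4 (mod 7), then by the Chinese remainder theorem r ≡ 39 (mod 63). This is exactly r ≡ 39 (mod 63).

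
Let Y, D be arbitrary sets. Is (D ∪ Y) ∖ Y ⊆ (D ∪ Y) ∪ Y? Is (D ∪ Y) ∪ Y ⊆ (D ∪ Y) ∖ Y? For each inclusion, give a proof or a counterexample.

(⊆) holds; (⊇) fails.

(⟹) Let x ∈ (D ∪ Y) ∖ Y. Then x ∈ D and x ∉ Y, from which x ∈ (D ∪ Y) ∪ Y.

(⟸) This inclusion fails. Take Y = {1}, D = ∅; then 1 ∈ (D ∪ Y) ∪ Y but 1 ∉ (D ∪ Y) ∖ Y.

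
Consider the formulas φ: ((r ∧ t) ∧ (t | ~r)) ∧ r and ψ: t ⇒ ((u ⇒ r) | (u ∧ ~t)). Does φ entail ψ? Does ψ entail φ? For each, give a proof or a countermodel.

[⇒] Assume the antecedent. If r is true, t ⇒ ((u ⇒ r) | (u ∧ ~t)) reduces to true regardless of the other variables. If r is false, the antecedent cannot hold. Either way t ⇒ ((u ⇒ r) | (u ∧ ~t)) holds.

[⇐] This fails. Under r = F, u = F, t = F, the left side is false but the right side is true.

Only the forward implication holds.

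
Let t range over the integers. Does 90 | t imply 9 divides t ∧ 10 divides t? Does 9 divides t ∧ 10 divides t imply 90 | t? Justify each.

Both implications hold.

(⟹) If 90 ∣ t, write t = 90q. Since 90 = 10·9, t = 9·(10q), so 9 ∣ t; and since 90 = 9·10, t = 10·(9q), so 10 ∣ t.

(⟸) Suppose 9 ∣ t and 10 ∣ t. Any common multiple of 9 and 10 is a multiple of their lcm; here gcd(9, 10) = 1, so lcm(9, 10) = 9·10 = 90, so 90 ∣ t.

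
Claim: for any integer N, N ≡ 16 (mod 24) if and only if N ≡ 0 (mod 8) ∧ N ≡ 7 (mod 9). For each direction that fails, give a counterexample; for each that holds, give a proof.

(→) This fails: N = 40 gives 40 ≡ 16 (mod 24) but 40 ≡ 4 (mod 9), so the conjunction on the right does not hold.

(←) Conversely, if N ≡ 0 (mod 8) and N ≡ 7 (mod 9), then by the Chinese remainder theorem N ≡ 16 (mod 72). Since 16 ≡ 16 (mod 24) and 24 ∣ 72, we get N ≡ 16 (mod 24).

The forward direction fails; the converse holds.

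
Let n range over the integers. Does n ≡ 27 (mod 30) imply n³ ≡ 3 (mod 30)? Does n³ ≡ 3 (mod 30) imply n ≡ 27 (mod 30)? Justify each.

Both directions hold.

(⇒) Suppose n ≡ 27 (mod 30). Write n = 30j + 27. Then (30j + 27)³ = 27000j³ + 72900j² + 65610j + 19683 = 30(900j³ + 2430j² + 2187j + 656) + 3, so n³ ≡ 3 (mod 30).

(⇐) Conversely, suppose n³ ≡ 3 (mod 30). The only residue r in {0, …, 29} with r³ ≡ 3 (mod 30) is r = 27, so n ≡ 27 (mod 30).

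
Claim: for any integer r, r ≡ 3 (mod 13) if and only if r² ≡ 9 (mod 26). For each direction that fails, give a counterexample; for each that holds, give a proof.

Both directions fail.

(⇒) This fails: take r = 16. Then 16 ≡ 3 (mod 13), but 16² = 256 ≡ 22 (mod 26), not 9.

(⇐) This fails: take r = 23. Then 23² = 529 ≡ 9 (mod 26), yet 23 ≡ 10 (mod 13), not 3.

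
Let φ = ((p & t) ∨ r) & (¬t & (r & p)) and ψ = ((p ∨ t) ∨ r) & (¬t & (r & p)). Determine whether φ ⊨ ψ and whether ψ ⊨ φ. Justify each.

Equivalent; both directions hold.

[⇒] Assume the antecedent. If t is true, the antecedent cannot hold. If t is false, the antecedent forces (t = F, p = T, r = T), and ((p ∨ t) ∨ r) & (¬t & (r & p)) holds there. Either way ((p ∨ t) ∨ r) & (¬t & (r & p)) holds.

[⇐] Assume the antecedent. If t is true, the antecedent cannot hold. If t is false, the antecedent forces (t = F, p = T, r = T), and ((p & t) ∨ r) & (¬t & (r & p)) holds there. Either way ((p & t) ∨ r) & (¬t & (r & p)) holds.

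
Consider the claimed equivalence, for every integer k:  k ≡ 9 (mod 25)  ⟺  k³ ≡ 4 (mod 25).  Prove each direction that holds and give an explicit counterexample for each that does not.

The biconditional holds.

Forward direction. Suppose k ≡ 9 (mod 25). Write k = 25j + 9. Then (25j + 9)³ = 15625j³ + 16875j² + 6075j + 729 = 25(625j³ + 675j² + 243j + 29) + 4, so k³ ≡ 4 (mod 25).

Converse. Suppose k³ ≡ 4 (mod 25). The only residue r in {0, …, 24} with r³ ≡ 4 (mod 25) is r = 9, so k ≡ 9 (mod 25).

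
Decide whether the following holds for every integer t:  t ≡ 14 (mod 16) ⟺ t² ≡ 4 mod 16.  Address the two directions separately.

Forward direction. Suppose t ≡ 14 (mod 16). Write t = 16j + 14. Then (16j + 14)² = 256j² + 448j + 196 = 16(16j² + 28j + 12) + 4, so t² ≡ 4 (mod 16).

Converse. This fails: take t = 2. Then 2² = 4 ≡ 4 (mod 16), yet 2 ≡ 2 (mod 16), not 14.

Only the forward direction holds.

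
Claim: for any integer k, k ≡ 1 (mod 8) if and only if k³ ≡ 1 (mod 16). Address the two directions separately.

(→) This fails: take k = 9. Then 9 ≡ 1 (mod 8), but 9³ = 729 ≡ 9 (mod 16), not 1.

(←) Conversely, the residues r modulo 16 with r³ ≡ 1 (mod 16) are exactly {1}, and each is ≡ 1 (mod 8).

Not equivalent: only (⇐) holds.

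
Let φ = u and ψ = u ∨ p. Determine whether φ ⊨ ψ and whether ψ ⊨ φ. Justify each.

(⟹) Assume the antecedent. If p is true, u ∨ p reduces to true regardless of the other variables. If p is false, the antecedent forces (p = F, u = T), and u ∨ p holds there. Either way u ∨ p holds.

(⟸) This fails. Under p = T, u = F, the left side is false but the right side is true.

Not equivalent: only (⇒) holds.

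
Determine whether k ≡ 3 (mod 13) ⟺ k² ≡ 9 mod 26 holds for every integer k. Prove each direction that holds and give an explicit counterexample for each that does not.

[⇒] This fails: take k = 16. Then 16 ≡ 3 (mod 13), but 16² = 256 ≡ 22 (mod 26), not 9.

[⇐] This fails: take k = 23. Then 23² = 529 ≡ 9 (mod 26), yet 23 ≡ 10 (mod 13), not 3.

(⇒) fails and (⇐) fails.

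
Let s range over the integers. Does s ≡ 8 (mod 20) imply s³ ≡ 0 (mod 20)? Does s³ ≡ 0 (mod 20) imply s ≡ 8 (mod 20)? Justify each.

[⇒] This fails: take s = 8. Then 8 ≡ 8 (mod 20), but 8³ = 512 ≡ 12 (mod 20), not 0.

[⇐] This fails: take s = 0. Then 0³ = 0 ≡ 0 (mod 20), yet 0 ≡ 0 (mod 20), not 8.

(⇒) fails and (⇐) fails.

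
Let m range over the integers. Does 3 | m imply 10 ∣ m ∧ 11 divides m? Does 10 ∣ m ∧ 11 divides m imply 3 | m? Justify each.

[⇒] This fails: take m = 3. Certainly 3 ∣ 3, but 10 ∤ 3.

[⇐] This fails: take m = 110. Both 10 ∣ 110 and 11 ∣ 110, yet 110 is not a multiple of 3 (since 110 = 36·3 + 2), so 3 ∤ 110.

Neither direction holds.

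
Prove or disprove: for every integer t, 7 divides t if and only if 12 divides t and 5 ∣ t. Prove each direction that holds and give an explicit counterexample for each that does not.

Both directions fail.

(⟹) This fails: take t = 7. Certainly 7 ∣ 7, but 12 ∤ 7.

(⟸) This fails: take t = 60. Both 12 ∣ 60 and 5 ∣ 60, yet 60 is not a multiple of 7 (since 60 = 8·7 + 4), so 7 ∤ 60.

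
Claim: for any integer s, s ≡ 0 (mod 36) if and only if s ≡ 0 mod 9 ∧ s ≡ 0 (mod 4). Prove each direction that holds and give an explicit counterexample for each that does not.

Forward direction. Suppose s ≡ 0 (mod 36); write s = 36j + 0. Since 9 ∣ 36, reducing mod 9 gives s ≡ 0 (mod 9); since 4 ∣ 36, reducing mod 4 gives s ≡ 0 (mod 4).

Converse. If s ≡ 0 (mod 9) and s ≡ 0 (mod 4), then by the Chinese remainder theorem s ≡ 0 (mod 36). This is exactly s ≡ 0 (mod 36).

Equivalent; both directions hold.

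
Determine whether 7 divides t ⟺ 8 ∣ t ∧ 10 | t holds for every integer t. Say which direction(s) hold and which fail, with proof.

Neither direction holds.

Forward direction. This fails: take t = 7. Certainly 7 ∣ 7, but 8 ∤ 7.

Converse. This fails: take t = 40. Both 8 ∣ 40 and 10 ∣ 40, yet 40 is not a multiple of 7 (since 40 = 5·7 + 5), so 7 ∤ 40.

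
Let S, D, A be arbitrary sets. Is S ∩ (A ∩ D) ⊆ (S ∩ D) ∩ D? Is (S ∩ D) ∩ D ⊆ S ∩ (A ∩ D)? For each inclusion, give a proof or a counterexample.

(⊆) holds; (⊇) fails.

(⟸) This inclusion fails. Take S = {1}, D = {1}, A = ∅; then 1 ∈ (S ∩ D) ∩ D but 1 ∉ S ∩ (A ∩ D).

(⟹) Let x ∈ S ∩ (A ∩ D). Then x ∈ S ∩ D ∩ A, from which x ∈ (S ∩ D) ∩ D.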